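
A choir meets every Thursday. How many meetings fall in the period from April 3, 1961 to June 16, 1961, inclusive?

11

April 3, 1961 is a Monday.
The range spans 75 days (inclusive of both endpoints).
75 = 7 × 10 + 5, so there are 10 full weeks plus 5 extra days.
Each full week contributes one Thursday: 10 so far.
The 5 extra days are Monday, Tuesday, Wednesday, Thursday, Friday — 1 of them qualifies.
Total: 10 + 1 = 11.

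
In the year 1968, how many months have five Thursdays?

4

A month has five Thursdays exactly when Thursday falls within its first (length − 28) days.
Jan: 31 days, starts Mon → 5 of Mon, Tue, Wed
Feb: 29 days, starts Thu → 5 of Thu ✓
Mar: 31 days, starts Fri → 5 of Fri, Sat, Sun
Apr: 30 days, starts Mon → 5 of Mon, Tue
May: 31 days, starts Wed → 5 of Wed, Thu, Fri ✓
Jun: 30 days, starts Sat → 5 of Sat, Sun
Jul: 31 days, starts Mon → 5 of Mon, Tue, Wed
Aug: 31 days, starts Thu → 5 of Thu, Fri, Sat ✓
Sep: 30 days, starts Sun → 5 of Sun, Mon
Oct: 31 days, starts Tue → 5 of Tue, Wed, Thu ✓
Nov: 30 days, starts Fri → 5 of Fri, Sat
Dec: 31 days, starts Sun → 5 of Sun, Mon, Tue
Months with five Thursdays: Feb, May, Aug, Oct.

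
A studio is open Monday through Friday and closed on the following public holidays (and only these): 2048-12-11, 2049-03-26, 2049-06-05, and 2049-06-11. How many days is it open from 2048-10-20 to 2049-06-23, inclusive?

174 business days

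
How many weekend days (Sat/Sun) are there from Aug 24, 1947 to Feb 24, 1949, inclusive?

157

Aug 24, 1947 is a Sunday.
The range spans 551 days (inclusive of both endpoints).
551 = 7 × 78 + 5, so there are 78 full weeks plus 5 extra days.
Each full week contributes 2 weekend days (Sat, Sun): 78 × 2 = 156.
The 5 extra days are Sun, Mon, Tue, Wed, Thu — 1 of them qualifies.
Total: 156 + 1 = 157.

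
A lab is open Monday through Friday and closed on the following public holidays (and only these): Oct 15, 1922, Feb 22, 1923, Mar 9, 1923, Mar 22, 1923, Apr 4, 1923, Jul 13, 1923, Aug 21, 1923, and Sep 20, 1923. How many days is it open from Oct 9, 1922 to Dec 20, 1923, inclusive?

307

Oct 9, 1922 is a Monday.
The range spans 438 days (inclusive of both endpoints).
438 = 7 × 62 + 4, so there are 62 full weeks plus 4 extra days.
Each full week contributes 5 weekdays (Mon–Fri): 62 × 5 = 310.
The 4 extra days are Monday, Tuesday, Wednesday, Thursday — 4 of them qualify.
Total: 310 + 4 = 314.
Holidays: Oct 15, 1922 (Sun); Feb 22, 1923 (Thu); Mar 9, 1923 (Fri); Mar 22, 1923 (Thu); Apr 4, 1923 (Wed); Jul 13, 1923 (Fri); Aug 21, 1923 (Tue); Sep 20, 1923 (Thu).
7 of the 8 holidays fall on weekdays; the rest are weekends and were already excluded.
Business days: 314 − 7 = 307.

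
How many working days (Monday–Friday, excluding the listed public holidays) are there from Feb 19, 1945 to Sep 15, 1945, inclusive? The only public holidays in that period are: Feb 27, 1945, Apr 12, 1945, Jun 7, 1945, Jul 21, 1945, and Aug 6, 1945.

146 working days

Feb 19, 1945 is a Monday.
From Feb 19, 1945 to Sep 15, 1945 is 209 days inclusive.
209 = 7 × 29 + 6, so there are 29 full weeks plus 6 extra days.
Each full week contributes 5 weekdays (Mon–Fri): 29 × 5 = 145.
The 6 extra days are Monday, Tuesday, Wednesday, Thursday, Friday, Saturday — 5 of them qualify.
Total: 145 + 5 = 150.
Holidays: Feb 27, 1945 (Tue); Apr 12, 1945 (Thu); Jun 7, 1945 (Thu); Jul 21, 1945 (Sat); Aug 6, 1945 (Mon).
4 of the 5 holidays fall on weekdays; the rest are weekends and were already excluded.
Business days: 150 − 4 = 146.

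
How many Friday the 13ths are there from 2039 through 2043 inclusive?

Friday-the-13ths by year:
2039: May
2040: Jan, Apr, Jul
2041: Sep, Dec
2042: Jun
2043: Feb, Mar, Nov

10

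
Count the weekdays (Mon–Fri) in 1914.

261 weekdays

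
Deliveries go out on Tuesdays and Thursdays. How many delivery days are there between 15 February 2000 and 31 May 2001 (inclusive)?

15 February 2000 is a Tuesday.
That's 472 days from start to end, counting both.
472 = 7 × 67 + 3, so there are 67 full weeks plus 3 extra days.
Each full week contributes 2 days from the set (Tue, Thu): 67 × 2 = 134.
The 3 extra days are Tuesday, Wednesday, Thursday — 2 of them qualify.
Total: 134 + 2 = 136.

136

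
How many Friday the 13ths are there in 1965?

The 13th falls on a Friday when the month's 13th has weekday Fri.
Jan 13 is Wed; Feb 13 is Sat; Mar 13 is Sat; Apr 13 is Tue; May 13 is Thu; Jun 13 is Sun; Jul 13 is Tue; Aug 13 is Fri ✓; Sep 13 is Mon; Oct 13 is Wed; Nov 13 is Sat; Dec 13 is Mon.
Friday the 13ths: Aug.

1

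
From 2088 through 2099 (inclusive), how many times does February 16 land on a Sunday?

Day of week of February 16 in each year:
2088: Mon, 2089: Wed, 2090: Thu, 2091: Fri, 2092: Sat, 2093: Mon, 2094: Tue, 2095: Wed, 2096: Thu, 2097: Sat, 2098: Sun ✓, 2099: Mon
Sundays: 2098.

1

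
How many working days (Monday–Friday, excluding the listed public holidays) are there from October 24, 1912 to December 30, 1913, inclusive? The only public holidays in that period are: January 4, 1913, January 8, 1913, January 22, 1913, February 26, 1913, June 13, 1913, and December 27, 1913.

October 24, 1912 is a Thursday.
From October 24, 1912 to December 30, 1913 is 433 days inclusive.
433 = 7 × 61 + 6, so there are 61 full weeks plus 6 extra days.
Each full week contributes 5 weekdays (Mon–Fri): 61 × 5 = 305.
The 6 extra days are Thu, Fri, Sat, Sun, Mon, Tue — 4 of them qualify.
Total: 305 + 4 = 309.
Holidays: January 4, 1913 (Sat); January 8, 1913 (Wed); January 22, 1913 (Wed); February 26, 1913 (Wed); June 13, 1913 (Fri); December 27, 1913 (Sat).
4 of the 6 holidays fall on weekdays; the rest are weekends and were already excluded.
Business days: 309 − 4 = 305.

305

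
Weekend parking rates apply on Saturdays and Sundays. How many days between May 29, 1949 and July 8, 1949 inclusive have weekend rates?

May 29, 1949 is a Sunday.
That's 41 days from start to end, counting both.
41 = 7 × 5 + 6, so there are 5 full weeks plus 6 extra days.
Each full week contributes 2 weekend days (Sat, Sun): 5 × 2 = 10.
The 6 extra days are Sunday, Monday, Tuesday, Wednesday, Thursday, Friday — 1 of them qualifies.
Total: 10 + 1 = 11.

11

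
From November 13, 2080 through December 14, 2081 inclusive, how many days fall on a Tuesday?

November 13, 2080 is a Wednesday.
The range spans 397 days (inclusive of both endpoints).
397 = 7 × 56 + 5, so there are 56 full weeks plus 5 extra days.
Each full week contributes one Tuesday: 56 so far.
The 5 extra days are Wednesday, Thursday, Friday, Saturday, Sunday — none qualify.
Total: 56 + 0 = 56.

56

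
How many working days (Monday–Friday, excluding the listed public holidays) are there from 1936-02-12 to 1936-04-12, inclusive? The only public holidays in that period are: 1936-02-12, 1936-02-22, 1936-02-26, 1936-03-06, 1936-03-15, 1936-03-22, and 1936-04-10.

39 working days

1936-02-12 is a Wednesday.
That's 61 days from start to end, counting both.
61 = 7 × 8 + 5, so there are 8 full weeks plus 5 extra days.
Each full week contributes 5 weekdays (Mon–Fri): 8 × 5 = 40.
The 5 extra days are Wednesday, Thursday, Friday, Saturday, Sunday — 3 of them qualify.
Total: 40 + 3 = 43.
Holidays: 1936-02-12 (Wed); 1936-02-22 (Sat); 1936-02-26 (Wed); 1936-03-06 (Fri); 1936-03-15 (Sun); 1936-03-22 (Sun); 1936-04-10 (Fri).
4 of the 7 holidays fall on weekdays; the rest are weekends and were already excluded.
Business days: 43 − 4 = 39.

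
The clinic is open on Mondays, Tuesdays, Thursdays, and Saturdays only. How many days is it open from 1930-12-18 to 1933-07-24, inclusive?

1930-12-18 is a Thursday.
That's 950 days from start to end, counting both.
950 = 7 × 135 + 5, so there are 135 full weeks plus 5 extra days.
Each full week contributes 4 days from the set (Mon, Tue, Thu, Sat): 135 × 4 = 540.
The 5 extra days are Thursday, Friday, Saturday, Sunday, Monday — 3 of them qualify.
Total: 540 + 3 = 543.

543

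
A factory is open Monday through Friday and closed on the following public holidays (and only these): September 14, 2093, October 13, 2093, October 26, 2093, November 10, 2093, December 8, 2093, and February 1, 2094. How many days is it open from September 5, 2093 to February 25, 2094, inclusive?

118

September 5, 2093 is a Saturday.
From September 5, 2093 to February 25, 2094 is 174 days inclusive.
174 = 7 × 24 + 6, so there are 24 full weeks plus 6 extra days.
Each full week contributes 5 weekdays (Mon–Fri): 24 × 5 = 120.
The 6 extra days are Saturday, Sunday, Monday, Tuesday, Wednesday, Thursday — 4 of them qualify.
Total: 120 + 4 = 124.
Holidays: September 14, 2093 (Mon); October 13, 2093 (Tue); October 26, 2093 (Mon); November 10, 2093 (Tue); December 8, 2093 (Tue); February 1, 2094 (Mon).
All 6 holidays fall on weekdays, so subtract 6.
Business days: 124 − 6 = 118.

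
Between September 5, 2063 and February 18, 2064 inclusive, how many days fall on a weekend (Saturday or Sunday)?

48

September 5, 2063 is a Wednesday.
From September 5, 2063 to February 18, 2064 is 167 days inclusive.
167 = 7 × 23 + 6, so there are 23 full weeks plus 6 extra days.
Each full week contributes 2 weekend days (Sat, Sun): 23 × 2 = 46.
The 6 extra days are Wed, Thu, Fri, Sat, Sun, Mon — 2 of them qualify.
Total: 46 + 2 = 48.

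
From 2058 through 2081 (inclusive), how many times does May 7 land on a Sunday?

Day of week of May 7 in each year:
2058: Tue, 2059: Wed, 2060: Fri, 2061: Sat, 2062: Sun ✓, 2063: Mon, 2064: Wed, 2065: Thu, 2066: Fri, 2067: Sat, 2068: Mon, 2069: Tue, 2070: Wed, 2071: Thu, 2072: Sat, 2073: Sun ✓, 2074: Mon, 2075: Tue, 2076: Thu, 2077: Fri, 2078: Sat, 2079: Sun ✓, 2080: Tue, 2081: Wed
Sundays: 2062, 2073, 2079.

3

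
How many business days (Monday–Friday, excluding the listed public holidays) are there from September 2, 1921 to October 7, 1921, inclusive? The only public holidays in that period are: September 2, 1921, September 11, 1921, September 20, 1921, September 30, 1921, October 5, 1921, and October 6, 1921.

September 2, 1921 is a Friday.
That's 36 days from start to end, counting both.
36 = 7 × 5 + 1, so there are 5 full weeks plus 1 extra day.
Each full week contributes 5 weekdays (Mon–Fri): 5 × 5 = 25.
The 1 extra day is Friday — 1 of them qualifies.
Total: 25 + 1 = 26.
Holidays: September 2, 1921 (Fri); September 11, 1921 (Sun); September 20, 1921 (Tue); September 30, 1921 (Fri); October 5, 1921 (Wed); October 6, 1921 (Thu).
5 of the 6 holidays fall on weekdays; the rest are weekends and were already excluded.
Business days: 26 − 5 = 21.

21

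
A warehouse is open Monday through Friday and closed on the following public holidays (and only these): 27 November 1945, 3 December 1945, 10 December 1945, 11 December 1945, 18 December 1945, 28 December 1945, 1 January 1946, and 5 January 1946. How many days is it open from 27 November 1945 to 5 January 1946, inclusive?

22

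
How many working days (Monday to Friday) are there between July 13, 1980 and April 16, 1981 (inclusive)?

199

July 13, 1980 is a Sunday.
From July 13, 1980 to April 16, 1981 is 278 days inclusive.
278 = 7 × 39 + 5, so there are 39 full weeks plus 5 extra days.
Each full week contributes 5 weekdays (Mon–Fri): 39 × 5 = 195.
The 5 extra days are Sunday, Monday, Tuesday, Wednesday, Thursday — 4 of them qualify.
Total: 195 + 4 = 199.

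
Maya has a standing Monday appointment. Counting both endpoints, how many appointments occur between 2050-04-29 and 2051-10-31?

2050-04-29 is a Friday.
From 2050-04-29 to 2051-10-31 is 551 days inclusive.
551 = 7 × 78 + 5, so there are 78 full weeks plus 5 extra days.
Each full week contributes one Monday: 78 so far.
The 5 extra days are Friday, Saturday, Sunday, Monday, Tuesday — 1 of them qualifies.
Total: 78 + 1 = 79.

79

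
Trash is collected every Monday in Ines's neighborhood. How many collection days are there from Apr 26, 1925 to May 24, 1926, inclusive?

Apr 26, 1925 is a Sunday.
The range spans 394 days (inclusive of both endpoints).
394 = 7 × 56 + 2, so there are 56 full weeks plus 2 extra days.
Each full week contributes one Monday: 56 so far.
The 2 extra days are Sun, Mon — 1 of them qualifies.
Total: 56 + 1 = 57.

57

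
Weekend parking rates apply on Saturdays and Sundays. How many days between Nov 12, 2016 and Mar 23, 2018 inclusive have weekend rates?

142

Nov 12, 2016 is a Saturday.
The range spans 497 days (inclusive of both endpoints).
497 = 7 × 71, so the span is exactly 71 full weeks.
Each full week contributes 2 weekend days (Sat, Sun): 71 × 2 = 142.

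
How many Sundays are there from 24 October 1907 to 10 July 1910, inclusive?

142

24 October 1907 is a Thursday.
That's 991 days from start to end, counting both.
991 = 7 × 141 + 4, so there are 141 full weeks plus 4 extra days.
Each full week contributes one Sunday: 141 so far.
The 4 extra days are Thu, Fri, Sat, Sun — 1 of them qualifies.
Total: 141 + 1 = 142.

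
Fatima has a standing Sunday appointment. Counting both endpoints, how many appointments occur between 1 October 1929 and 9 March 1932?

127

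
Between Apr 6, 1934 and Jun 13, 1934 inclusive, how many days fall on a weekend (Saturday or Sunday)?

Apr 6, 1934 is a Friday.
From Apr 6, 1934 to Jun 13, 1934 is 69 days inclusive.
69 = 7 × 9 + 6, so there are 9 full weeks plus 6 extra days.
Each full week contributes 2 weekend days (Sat, Sun): 9 × 2 = 18.
The 6 extra days are Friday, Saturday, Sunday, Monday, Tuesday, Wednesday — 2 of them qualify.
Total: 18 + 2 = 20.

20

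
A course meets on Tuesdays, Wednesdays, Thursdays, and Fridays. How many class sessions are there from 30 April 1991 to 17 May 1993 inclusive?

30 April 1991 is a Tuesday.
The range spans 749 days (inclusive of both endpoints).
749 = 7 × 107, so the span is exactly 107 full weeks.
Each full week contributes 4 days from the set (Tue, Wed, Thu, Fri): 107 × 4 = 428.

428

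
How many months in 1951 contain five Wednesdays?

4

A month has five Wednesdays exactly when Wednesday falls within its first (length − 28) days.
Jan: 31 days, starts Mon → 5 of Mon, Tue, Wed ✓
Feb: 28 days, starts Thu → 5 of (none)
Mar: 31 days, starts Thu → 5 of Thu, Fri, Sat
Apr: 30 days, starts Sun → 5 of Sun, Mon
May: 31 days, starts Tue → 5 of Tue, Wed, Thu ✓
Jun: 30 days, starts Fri → 5 of Fri, Sat
Jul: 31 days, starts Sun → 5 of Sun, Mon, Tue
Aug: 31 days, starts Wed → 5 of Wed, Thu, Fri ✓
Sep: 30 days, starts Sat → 5 of Sat, Sun
Oct: 31 days, starts Mon → 5 of Mon, Tue, Wed ✓
Nov: 30 days, starts Thu → 5 of Thu, Fri
Dec: 31 days, starts Sat → 5 of Sat, Sun, Mon
Months with five Wednesdays: Jan, May, Aug, Oct.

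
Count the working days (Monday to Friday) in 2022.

1 January 2022 is a Saturday.
That's 365 days from start to end, counting both.
365 = 7 × 52 + 1, so there are 52 full weeks plus 1 extra day.
Each full week contributes 5 weekdays (Mon–Fri): 52 × 5 = 260.
The 1 extra day is Sat — none qualify.
Total: 260 + 0 = 260.

260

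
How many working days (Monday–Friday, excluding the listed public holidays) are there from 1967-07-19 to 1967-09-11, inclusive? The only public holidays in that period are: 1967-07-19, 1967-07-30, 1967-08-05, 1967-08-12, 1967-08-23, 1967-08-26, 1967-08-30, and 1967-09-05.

35 working days

1967-07-19 is a Wednesday.
That's 55 days from start to end, counting both.
55 = 7 × 7 + 6, so there are 7 full weeks plus 6 extra days.
Each full week contributes 5 weekdays (Mon–Fri): 7 × 5 = 35.
The 6 extra days are Wednesday, Thursday, Friday, Saturday, Sunday, Monday — 4 of them qualify.
Total: 35 + 4 = 39.
Holidays: 1967-07-19 (Wed); 1967-07-30 (Sun); 1967-08-05 (Sat); 1967-08-12 (Sat); 1967-08-23 (Wed); 1967-08-26 (Sat); 1967-08-30 (Wed); 1967-09-05 (Tue).
4 of the 8 holidays fall on weekdays; the rest are weekends and were already excluded.
Business days: 39 − 4 = 35.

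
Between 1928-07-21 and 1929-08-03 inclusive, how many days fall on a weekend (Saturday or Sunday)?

109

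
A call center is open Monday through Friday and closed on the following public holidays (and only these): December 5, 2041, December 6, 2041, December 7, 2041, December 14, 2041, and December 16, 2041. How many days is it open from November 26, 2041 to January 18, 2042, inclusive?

36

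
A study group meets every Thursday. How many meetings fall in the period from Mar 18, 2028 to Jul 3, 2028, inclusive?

15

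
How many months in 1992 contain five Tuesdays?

A month has five Tuesdays exactly when Tuesday falls within its first (length − 28) days.
Jan: 31 days, starts Wed → 5 of Wed, Thu, Fri
Feb: 29 days, starts Sat → 5 of Sat
Mar: 31 days, starts Sun → 5 of Sun, Mon, Tue ✓
Apr: 30 days, starts Wed → 5 of Wed, Thu
May: 31 days, starts Fri → 5 of Fri, Sat, Sun
Jun: 30 days, starts Mon → 5 of Mon, Tue ✓
Jul: 31 days, starts Wed → 5 of Wed, Thu, Fri
Aug: 31 days, starts Sat → 5 of Sat, Sun, Mon
Sep: 30 days, starts Tue → 5 of Tue, Wed ✓
Oct: 31 days, starts Thu → 5 of Thu, Fri, Sat
Nov: 30 days, starts Sun → 5 of Sun, Mon
Dec: 31 days, starts Tue → 5 of Tue, Wed, Thu ✓
Months with five Tuesdays: Mar, Jun, Sep, Dec.

4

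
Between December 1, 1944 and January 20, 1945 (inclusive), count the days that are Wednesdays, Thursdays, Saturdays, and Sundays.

December 1, 1944 is a Friday.
From December 1, 1944 to January 20, 1945 is 51 days inclusive.
51 = 7 × 7 + 2, so there are 7 full weeks plus 2 extra days.
Each full week contributes 4 days from the set (Wed, Thu, Sat, Sun): 7 × 4 = 28.
The 2 extra days are Friday, Saturday — 1 of them qualifies.
Total: 28 + 1 = 29.

29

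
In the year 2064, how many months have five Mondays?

4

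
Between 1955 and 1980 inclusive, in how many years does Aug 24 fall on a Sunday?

Day of week of August 24 in each year:
1955: Wed, 1956: Fri, 1957: Sat, 1958: Sun ✓, 1959: Mon, 1960: Wed, 1961: Thu, 1962: Fri, 1963: Sat, 1964: Mon, 1965: Tue, 1966: Wed, 1967: Thu, 1968: Sat, 1969: Sun ✓, 1970: Mon, 1971: Tue, 1972: Thu, 1973: Fri, 1974: Sat, 1975: Sun ✓, 1976: Tue, 1977: Wed, 1978: Thu, 1979: Fri, 1980: Sun ✓
Sundays: 1958, 1969, 1975, 1980.

4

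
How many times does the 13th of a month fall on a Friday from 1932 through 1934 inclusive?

5

Friday-the-13ths by year:
1932: May
1933: Jan, Oct
1934: Apr, Jul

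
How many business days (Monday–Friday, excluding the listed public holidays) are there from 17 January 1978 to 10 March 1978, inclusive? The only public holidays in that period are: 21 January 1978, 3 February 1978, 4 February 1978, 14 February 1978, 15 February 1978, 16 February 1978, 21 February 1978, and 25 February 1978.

34 business days

17 January 1978 is a Tuesday.
From 17 January 1978 to 10 March 1978 is 53 days inclusive.
53 = 7 × 7 + 4, so there are 7 full weeks plus 4 extra days.
Each full week contributes 5 weekdays (Mon–Fri): 7 × 5 = 35.
The 4 extra days are Tue, Wed, Thu, Fri — 4 of them qualify.
Total: 35 + 4 = 39.
Holidays: 21 January 1978 (Sat); 3 February 1978 (Fri); 4 February 1978 (Sat); 14 February 1978 (Tue); 15 February 1978 (Wed); 16 February 1978 (Thu); 21 February 1978 (Tue); 25 February 1978 (Sat).
5 of the 8 holidays fall on weekdays; the rest are weekends and were already excluded.
Business days: 39 − 5 = 34.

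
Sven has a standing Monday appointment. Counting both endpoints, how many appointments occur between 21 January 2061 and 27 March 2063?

114

21 January 2061 is a Friday.
The range spans 796 days (inclusive of both endpoints).
796 = 7 × 113 + 5, so there are 113 full weeks plus 5 extra days.
Each full week contributes one Monday: 113 so far.
The 5 extra days are Friday, Saturday, Sunday, Monday, Tuesday — 1 of them qualifies.
Total: 113 + 1 = 114.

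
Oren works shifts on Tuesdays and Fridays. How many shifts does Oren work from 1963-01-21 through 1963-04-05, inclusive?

22

1963-01-21 is a Monday.
From 1963-01-21 to 1963-04-05 is 75 days inclusive.
75 = 7 × 10 + 5, so there are 10 full weeks plus 5 extra days.
Each full week contributes 2 days from the set (Tue, Fri): 10 × 2 = 20.
The 5 extra days are Monday, Tuesday, Wednesday, Thursday, Friday — 2 of them qualify.
Total: 20 + 2 = 22.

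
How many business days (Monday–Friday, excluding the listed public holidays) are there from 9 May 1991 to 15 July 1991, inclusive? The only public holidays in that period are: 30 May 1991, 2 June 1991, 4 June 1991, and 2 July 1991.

9 May 1991 is a Thursday.
From 9 May 1991 to 15 July 1991 is 68 days inclusive.
68 = 7 × 9 + 5, so there are 9 full weeks plus 5 extra days.
Each full week contributes 5 weekdays (Mon–Fri): 9 × 5 = 45.
The 5 extra days are Thu, Fri, Sat, Sun, Mon — 3 of them qualify.
Total: 45 + 3 = 48.
Holidays: 30 May 1991 (Thu); 2 June 1991 (Sun); 4 June 1991 (Tue); 2 July 1991 (Tue).
3 of the 4 holidays fall on weekdays; the rest are weekends and were already excluded.
Business days: 48 − 3 = 45.

45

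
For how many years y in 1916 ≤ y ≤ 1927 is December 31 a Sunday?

2

Day of week of December 31 in each year:
1916: Sun ✓, 1917: Mon, 1918: Tue, 1919: Wed, 1920: Fri, 1921: Sat, 1922: Sun ✓, 1923: Mon, 1924: Wed, 1925: Thu, 1926: Fri, 1927: Sat
Sundays: 1916, 1922.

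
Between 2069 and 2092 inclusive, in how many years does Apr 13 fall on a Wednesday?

Day of week of April 13 in each year:
2069: Sat, 2070: Sun, 2071: Mon, 2072: Wed ✓, 2073: Thu, 2074: Fri, 2075: Sat, 2076: Mon, 2077: Tue, 2078: Wed ✓, 2079: Thu, 2080: Sat, 2081: Sun, 2082: Mon, 2083: Tue, 2084: Thu, 2085: Fri, 2086: Sat, 2087: Sun, 2088: Tue, 2089: Wed ✓, 2090: Thu, 2091: Fri, 2092: Sun
Wednesdays: 2072, 2078, 2089.

3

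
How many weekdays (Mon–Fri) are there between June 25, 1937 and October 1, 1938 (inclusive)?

June 25, 1937 is a Friday.
The range spans 464 days (inclusive of both endpoints).
464 = 7 × 66 + 2, so there are 66 full weeks plus 2 extra days.
Each full week contributes 5 weekdays (Mon–Fri): 66 × 5 = 330.
The 2 extra days are Friday, Saturday — 1 of them qualifies.
Total: 330 + 1 = 331.

331 weekdays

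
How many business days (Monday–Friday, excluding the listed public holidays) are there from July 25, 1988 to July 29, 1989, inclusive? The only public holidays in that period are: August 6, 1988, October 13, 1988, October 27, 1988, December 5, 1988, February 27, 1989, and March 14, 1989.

260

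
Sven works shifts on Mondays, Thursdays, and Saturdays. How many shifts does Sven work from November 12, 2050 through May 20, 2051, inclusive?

November 12, 2050 is a Saturday.
The range spans 190 days (inclusive of both endpoints).
190 = 7 × 27 + 1, so there are 27 full weeks plus 1 extra day.
Each full week contributes 3 days from the set (Mon, Thu, Sat): 27 × 3 = 81.
The 1 extra day is Saturday — 1 of them qualifies.
Total: 81 + 1 = 82.

82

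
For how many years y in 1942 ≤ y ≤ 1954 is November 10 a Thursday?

Day of week of November 10 in each year:
1942: Tue, 1943: Wed, 1944: Fri, 1945: Sat, 1946: Sun, 1947: Mon, 1948: Wed, 1949: Thu ✓, 1950: Fri, 1951: Sat, 1952: Mon, 1953: Tue, 1954: Wed
Thursdays: 1949.

1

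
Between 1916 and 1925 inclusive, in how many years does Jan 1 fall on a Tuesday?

2

Day of week of January 1 in each year:
1916: Sat, 1917: Mon, 1918: Tue ✓, 1919: Wed, 1920: Thu, 1921: Sat, 1922: Sun, 1923: Mon, 1924: Tue ✓, 1925: Thu
Tuesdays: 1918, 1924.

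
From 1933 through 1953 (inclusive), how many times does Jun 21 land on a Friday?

3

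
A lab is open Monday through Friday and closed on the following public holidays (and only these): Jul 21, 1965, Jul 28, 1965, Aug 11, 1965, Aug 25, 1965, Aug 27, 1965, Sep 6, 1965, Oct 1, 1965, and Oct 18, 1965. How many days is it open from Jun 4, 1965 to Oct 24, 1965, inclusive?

93 business days

Jun 4, 1965 is a Friday.
That's 143 days from start to end, counting both.
143 = 7 × 20 + 3, so there are 20 full weeks plus 3 extra days.
Each full week contributes 5 weekdays (Mon–Fri): 20 × 5 = 100.
The 3 extra days are Friday, Saturday, Sunday — 1 of them qualifies.
Total: 100 + 1 = 101.
Holidays: Jul 21, 1965 (Wed); Jul 28, 1965 (Wed); Aug 11, 1965 (Wed); Aug 25, 1965 (Wed); Aug 27, 1965 (Fri); Sep 6, 1965 (Mon); Oct 1, 1965 (Fri); Oct 18, 1965 (Mon).
All 8 holidays fall on weekdays, so subtract 8.
Business days: 101 − 8 = 93.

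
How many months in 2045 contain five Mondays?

A month has five Mondays exactly when Monday falls within its first (length − 28) days.
Jan: 31 days, starts Sun → 5 of Sun, Mon, Tue ✓
Feb: 28 days, starts Wed → 5 of (none)
Mar: 31 days, starts Wed → 5 of Wed, Thu, Fri
Apr: 30 days, starts Sat → 5 of Sat, Sun
May: 31 days, starts Mon → 5 of Mon, Tue, Wed ✓
Jun: 30 days, starts Thu → 5 of Thu, Fri
Jul: 31 days, starts Sat → 5 of Sat, Sun, Mon ✓
Aug: 31 days, starts Tue → 5 of Tue, Wed, Thu
Sep: 30 days, starts Fri → 5 of Fri, Sat
Oct: 31 days, starts Sun → 5 of Sun, Mon, Tue ✓
Nov: 30 days, starts Wed → 5 of Wed, Thu
Dec: 31 days, starts Fri → 5 of Fri, Sat, Sun
Months with five Mondays: Jan, May, Jul, Oct.

4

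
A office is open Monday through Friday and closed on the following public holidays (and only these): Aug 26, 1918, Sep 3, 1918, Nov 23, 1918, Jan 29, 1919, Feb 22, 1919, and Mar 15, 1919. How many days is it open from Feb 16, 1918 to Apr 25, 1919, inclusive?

307 working days

Feb 16, 1918 is a Saturday.
That's 434 days from start to end, counting both.
434 = 7 × 62, so the span is exactly 62 full weeks.
Each full week contributes 5 weekdays (Mon–Fri): 62 × 5 = 310.
Total: 310.
Holidays: Aug 26, 1918 (Mon); Sep 3, 1918 (Tue); Nov 23, 1918 (Sat); Jan 29, 1919 (Wed); Feb 22, 1919 (Sat); Mar 15, 1919 (Sat).
3 of the 6 holidays fall on weekdays; the rest are weekends and were already excluded.
Business days: 310 − 3 = 307.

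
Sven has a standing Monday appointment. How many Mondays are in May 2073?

1 May 2073 is a Monday.
From 1 May 2073 to 31 May 2073 is 31 days inclusive.
31 = 7 × 4 + 3, so there are 4 full weeks plus 3 extra days.
Each full week contributes one Monday: 4 so far.
The 3 extra days are Monday, Tuesday, Wednesday — 1 of them qualifies.
Total: 4 + 1 = 5.

5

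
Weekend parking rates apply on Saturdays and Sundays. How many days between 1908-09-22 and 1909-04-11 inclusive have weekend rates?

1908-09-22 is a Tuesday.
From 1908-09-22 to 1909-04-11 is 202 days inclusive.
202 = 7 × 28 + 6, so there are 28 full weeks plus 6 extra days.
Each full week contributes 2 weekend days (Sat, Sun): 28 × 2 = 56.
The 6 extra days are Tue, Wed, Thu, Fri, Sat, Sun — 2 of them qualify.
Total: 56 + 2 = 58.

58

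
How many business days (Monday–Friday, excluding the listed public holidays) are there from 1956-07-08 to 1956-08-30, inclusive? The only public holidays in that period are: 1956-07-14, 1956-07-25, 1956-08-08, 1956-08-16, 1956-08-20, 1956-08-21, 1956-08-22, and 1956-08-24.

1956-07-08 is a Sunday.
That's 54 days from start to end, counting both.
54 = 7 × 7 + 5, so there are 7 full weeks plus 5 extra days.
Each full week contributes 5 weekdays (Mon–Fri): 7 × 5 = 35.
The 5 extra days are Sun, Mon, Tue, Wed, Thu — 4 of them qualify.
Total: 35 + 4 = 39.
Holidays: 1956-07-14 (Sat); 1956-07-25 (Wed); 1956-08-08 (Wed); 1956-08-16 (Thu); 1956-08-20 (Mon); 1956-08-21 (Tue); 1956-08-22 (Wed); 1956-08-24 (Fri).
7 of the 8 holidays fall on weekdays; the rest are weekends and were already excluded.
Business days: 39 − 7 = 32.

32 business days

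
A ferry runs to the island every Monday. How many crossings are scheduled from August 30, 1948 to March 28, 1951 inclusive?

August 30, 1948 is a Monday.
From August 30, 1948 to March 28, 1951 is 941 days inclusive.
941 = 7 × 134 + 3, so there are 134 full weeks plus 3 extra days.
Each full week contributes one Monday: 134 so far.
The 3 extra days are Monday, Tuesday, Wednesday — 1 of them qualifies.
Total: 134 + 1 = 135.

135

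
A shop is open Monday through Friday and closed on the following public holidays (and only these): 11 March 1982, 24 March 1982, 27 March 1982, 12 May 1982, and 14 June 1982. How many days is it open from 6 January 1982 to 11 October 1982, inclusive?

195 working days

6 January 1982 is a Wednesday.
That's 279 days from start to end, counting both.
279 = 7 × 39 + 6, so there are 39 full weeks plus 6 extra days.
Each full week contributes 5 weekdays (Mon–Fri): 39 × 5 = 195.
The 6 extra days are Wed, Thu, Fri, Sat, Sun, Mon — 4 of them qualify.
Total: 195 + 4 = 199.
Holidays: 11 March 1982 (Thu); 24 March 1982 (Wed); 27 March 1982 (Sat); 12 May 1982 (Wed); 14 June 1982 (Mon).
4 of the 5 holidays fall on weekdays; the rest are weekends and were already excluded.
Business days: 199 − 4 = 195.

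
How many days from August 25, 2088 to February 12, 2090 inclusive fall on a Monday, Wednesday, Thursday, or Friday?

August 25, 2088 is a Wednesday.
The range spans 537 days (inclusive of both endpoints).
537 = 7 × 76 + 5, so there are 76 full weeks plus 5 extra days.
Each full week contributes 4 days from the set (Mon, Wed, Thu, Fri): 76 × 4 = 304.
The 5 extra days are Wednesday, Thursday, Friday, Saturday, Sunday — 3 of them qualify.
Total: 304 + 3 = 307.

307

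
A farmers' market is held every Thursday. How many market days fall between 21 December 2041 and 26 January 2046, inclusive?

214 Thursdays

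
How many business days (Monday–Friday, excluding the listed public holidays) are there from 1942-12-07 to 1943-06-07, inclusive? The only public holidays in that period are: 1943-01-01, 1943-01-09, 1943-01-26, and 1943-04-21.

128

1942-12-07 is a Monday.
From 1942-12-07 to 1943-06-07 is 183 days inclusive.
183 = 7 × 26 + 1, so there are 26 full weeks plus 1 extra day.
Each full week contributes 5 weekdays (Mon–Fri): 26 × 5 = 130.
The 1 extra day is Monday — 1 of them qualifies.
Total: 130 + 1 = 131.
Holidays: 1943-01-01 (Fri); 1943-01-09 (Sat); 1943-01-26 (Tue); 1943-04-21 (Wed).
3 of the 4 holidays fall on weekdays; the rest are weekends and were already excluded.
Business days: 131 − 3 = 128.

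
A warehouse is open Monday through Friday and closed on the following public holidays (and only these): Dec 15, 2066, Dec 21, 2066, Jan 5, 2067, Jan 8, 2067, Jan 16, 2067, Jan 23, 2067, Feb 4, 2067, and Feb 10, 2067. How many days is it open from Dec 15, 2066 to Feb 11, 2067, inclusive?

38 business days

Dec 15, 2066 is a Wednesday.
That's 59 days from start to end, counting both.
59 = 7 × 8 + 3, so there are 8 full weeks plus 3 extra days.
Each full week contributes 5 weekdays (Mon–Fri): 8 × 5 = 40.
The 3 extra days are Wednesday, Thursday, Friday — 3 of them qualify.
Total: 40 + 3 = 43.
Holidays: Dec 15, 2066 (Wed); Dec 21, 2066 (Tue); Jan 5, 2067 (Wed); Jan 8, 2067 (Sat); Jan 16, 2067 (Sun); Jan 23, 2067 (Sun); Feb 4, 2067 (Fri); Feb 10, 2067 (Thu).
5 of the 8 holidays fall on weekdays; the rest are weekends and were already excluded.
Business days: 43 − 5 = 38.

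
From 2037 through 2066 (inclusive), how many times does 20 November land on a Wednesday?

4

Day of week of November 20 in each year:
2037: Fri, 2038: Sat, 2039: Sun, 2040: Tue, 2041: Wed ✓, 2042: Thu, 2043: Fri, 2044: Sun, 2045: Mon, 2046: Tue, 2047: Wed ✓, 2048: Fri, 2049: Sat, 2050: Sun, 2051: Mon, 2052: Wed ✓, 2053: Thu, 2054: Fri, 2055: Sat, 2056: Mon, 2057: Tue, 2058: Wed ✓, 2059: Thu, 2060: Sat, 2061: Sun, 2062: Mon, 2063: Tue, 2064: Thu, 2065: Fri, 2066: Sat
Wednesdays: 2041, 2047, 2052, 2058.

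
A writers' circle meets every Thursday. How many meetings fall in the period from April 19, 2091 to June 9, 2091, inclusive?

April 19, 2091 is a Thursday.
That's 52 days from start to end, counting both.
52 = 7 × 7 + 3, so there are 7 full weeks plus 3 extra days.
Each full week contributes one Thursday: 7 so far.
The 3 extra days are Thursday, Friday, Saturday — 1 of them qualifies.
Total: 7 + 1 = 8.

8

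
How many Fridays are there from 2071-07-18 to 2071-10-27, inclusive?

14 Fridays

2071-07-18 is a Saturday.
From 2071-07-18 to 2071-10-27 is 102 days inclusive.
102 = 7 × 14 + 4, so there are 14 full weeks plus 4 extra days.
Each full week contributes one Friday: 14 so far.
The 4 extra days are Sat, Sun, Mon, Tue — none qualify.
Total: 14 + 0 = 14.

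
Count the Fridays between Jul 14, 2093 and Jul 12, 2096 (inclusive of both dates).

156 Fridays

Jul 14, 2093 is a Tuesday.
That's 1095 days from start to end, counting both.
1095 = 7 × 156 + 3, so there are 156 full weeks plus 3 extra days.
Each full week contributes one Friday: 156 so far.
The 3 extra days are Tue, Wed, Thu — none qualify.
Total: 156 + 0 = 156.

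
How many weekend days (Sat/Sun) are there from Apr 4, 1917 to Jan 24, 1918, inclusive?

Apr 4, 1917 is a Wednesday.
From Apr 4, 1917 to Jan 24, 1918 is 296 days inclusive.
296 = 7 × 42 + 2, so there are 42 full weeks plus 2 extra days.
Each full week contributes 2 weekend days (Sat, Sun): 42 × 2 = 84.
The 2 extra days are Wednesday, Thursday — none qualify.
Total: 84 + 0 = 84.

84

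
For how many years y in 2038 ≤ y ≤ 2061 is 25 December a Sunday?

4

Day of week of December 25 in each year:
2038: Sat, 2039: Sun ✓, 2040: Tue, 2041: Wed, 2042: Thu, 2043: Fri, 2044: Sun ✓, 2045: Mon, 2046: Tue, 2047: Wed, 2048: Fri, 2049: Sat, 2050: Sun ✓, 2051: Mon, 2052: Wed, 2053: Thu, 2054: Fri, 2055: Sat, 2056: Mon, 2057: Tue, 2058: Wed, 2059: Thu, 2060: Sat, 2061: Sun ✓
Sundays: 2039, 2044, 2050, 2061.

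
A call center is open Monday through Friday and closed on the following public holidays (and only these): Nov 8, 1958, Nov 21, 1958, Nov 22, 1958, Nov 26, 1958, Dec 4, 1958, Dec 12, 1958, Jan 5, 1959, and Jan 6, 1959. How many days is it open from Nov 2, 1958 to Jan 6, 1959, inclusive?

Nov 2, 1958 is a Sunday.
The range spans 66 days (inclusive of both endpoints).
66 = 7 × 9 + 3, so there are 9 full weeks plus 3 extra days.
Each full week contributes 5 weekdays (Mon–Fri): 9 × 5 = 45.
The 3 extra days are Sunday, Monday, Tuesday — 2 of them qualify.
Total: 45 + 2 = 47.
Holidays: Nov 8, 1958 (Sat); Nov 21, 1958 (Fri); Nov 22, 1958 (Sat); Nov 26, 1958 (Wed); Dec 4, 1958 (Thu); Dec 12, 1958 (Fri); Jan 5, 1959 (Mon); Jan 6, 1959 (Tue).
6 of the 8 holidays fall on weekdays; the rest are weekends and were already excluded.
Business days: 47 − 6 = 41.

41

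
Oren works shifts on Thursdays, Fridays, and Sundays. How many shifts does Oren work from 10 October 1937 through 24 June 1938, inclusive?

10 October 1937 is a Sunday.
That's 258 days from start to end, counting both.
258 = 7 × 36 + 6, so there are 36 full weeks plus 6 extra days.
Each full week contributes 3 days from the set (Thu, Fri, Sun): 36 × 3 = 108.
The 6 extra days are Sun, Mon, Tue, Wed, Thu, Fri — 3 of them qualify.
Total: 108 + 3 = 111.

111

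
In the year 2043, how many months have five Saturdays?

4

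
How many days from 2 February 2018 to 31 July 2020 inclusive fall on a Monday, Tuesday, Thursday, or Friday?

521

2 February 2018 is a Friday.
From 2 February 2018 to 31 July 2020 is 911 days inclusive.
911 = 7 × 130 + 1, so there are 130 full weeks plus 1 extra day.
Each full week contributes 4 days from the set (Mon, Tue, Thu, Fri): 130 × 4 = 520.
The 1 extra day is Fri — 1 of them qualifies.
Total: 520 + 1 = 521.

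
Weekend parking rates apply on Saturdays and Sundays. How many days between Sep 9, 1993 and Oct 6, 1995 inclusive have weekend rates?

Sep 9, 1993 is a Thursday.
That's 758 days from start to end, counting both.
758 = 7 × 108 + 2, so there are 108 full weeks plus 2 extra days.
Each full week contributes 2 weekend days (Sat, Sun): 108 × 2 = 216.
The 2 extra days are Thu, Fri — none qualify.
Total: 216 + 0 = 216.

216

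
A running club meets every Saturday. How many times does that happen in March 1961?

March 1, 1961 is a Wednesday.
From March 1, 1961 to March 31, 1961 is 31 days inclusive.
31 = 7 × 4 + 3, so there are 4 full weeks plus 3 extra days.
Each full week contributes one Saturday: 4 so far.
The 3 extra days are Wednesday, Thursday, Friday — none qualify.
Total: 4 + 0 = 4.

4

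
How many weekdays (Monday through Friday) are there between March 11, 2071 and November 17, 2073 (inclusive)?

703

March 11, 2071 is a Wednesday.
The range spans 983 days (inclusive of both endpoints).
983 = 7 × 140 + 3, so there are 140 full weeks plus 3 extra days.
Each full week contributes 5 weekdays (Mon–Fri): 140 × 5 = 700.
The 3 extra days are Wed, Thu, Fri — 3 of them qualify.
Total: 700 + 3 = 703.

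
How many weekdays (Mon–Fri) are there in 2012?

261

1 January 2012 is a Sunday.
That's 366 days from start to end, counting both.
366 = 7 × 52 + 2, so there are 52 full weeks plus 2 extra days.
Each full week contributes 5 weekdays (Mon–Fri): 52 × 5 = 260.
The 2 extra days are Sun, Mon — 1 of them qualifies.
Total: 260 + 1 = 261.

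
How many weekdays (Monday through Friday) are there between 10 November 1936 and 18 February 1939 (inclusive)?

10 November 1936 is a Tuesday.
That's 831 days from start to end, counting both.
831 = 7 × 118 + 5, so there are 118 full weeks plus 5 extra days.
Each full week contributes 5 weekdays (Mon–Fri): 118 × 5 = 590.
The 5 extra days are Tue, Wed, Thu, Fri, Sat — 4 of them qualify.
Total: 590 + 4 = 594.

594 weekdays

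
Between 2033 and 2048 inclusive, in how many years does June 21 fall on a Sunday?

Day of week of June 21 in each year:
2033: Tue, 2034: Wed, 2035: Thu, 2036: Sat, 2037: Sun ✓, 2038: Mon, 2039: Tue, 2040: Thu, 2041: Fri, 2042: Sat, 2043: Sun ✓, 2044: Tue, 2045: Wed, 2046: Thu, 2047: Fri, 2048: Sun ✓
Sundays: 2037, 2043, 2048.

3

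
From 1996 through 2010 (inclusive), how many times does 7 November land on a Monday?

1

Day of week of November 7 in each year:
1996: Thu, 1997: Fri, 1998: Sat, 1999: Sun, 2000: Tue, 2001: Wed, 2002: Thu, 2003: Fri, 2004: Sun, 2005: Mon ✓, 2006: Tue, 2007: Wed, 2008: Fri, 2009: Sat, 2010: Sun
Mondays: 2005.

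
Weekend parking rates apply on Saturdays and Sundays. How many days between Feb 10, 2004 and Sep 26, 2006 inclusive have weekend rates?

274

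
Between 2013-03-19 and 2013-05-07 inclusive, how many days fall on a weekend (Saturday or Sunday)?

2013-03-19 is a Tuesday.
The range spans 50 days (inclusive of both endpoints).
50 = 7 × 7 + 1, so there are 7 full weeks plus 1 extra day.
Each full week contributes 2 weekend days (Sat, Sun): 7 × 2 = 14.
The 1 extra day is Tue — none qualify.
Total: 14 + 0 = 14.

14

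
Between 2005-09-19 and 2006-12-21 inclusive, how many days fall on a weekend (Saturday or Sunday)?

130

2005-09-19 is a Monday.
The range spans 459 days (inclusive of both endpoints).
459 = 7 × 65 + 4, so there are 65 full weeks plus 4 extra days.
Each full week contributes 2 weekend days (Sat, Sun): 65 × 2 = 130.
The 4 extra days are Mon, Tue, Wed, Thu — none qualify.
Total: 130 + 0 = 130.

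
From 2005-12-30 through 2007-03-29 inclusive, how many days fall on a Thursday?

65 Thursdays

2005-12-30 is a Friday.
The range spans 455 days (inclusive of both endpoints).
455 = 7 × 65, so the span is exactly 65 full weeks.
Each full week contributes one Thursday: 65 so far.
Total: 65.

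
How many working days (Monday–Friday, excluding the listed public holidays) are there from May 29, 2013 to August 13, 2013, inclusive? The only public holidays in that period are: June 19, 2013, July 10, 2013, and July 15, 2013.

52 working days

May 29, 2013 is a Wednesday.
The range spans 77 days (inclusive of both endpoints).
77 = 7 × 11, so the span is exactly 11 full weeks.
Each full week contributes 5 weekdays (Mon–Fri): 11 × 5 = 55.
Holidays: June 19, 2013 (Wed); July 10, 2013 (Wed); July 15, 2013 (Mon).
All 3 holidays fall on weekdays, so subtract 3.
Business days: 55 − 3 = 52.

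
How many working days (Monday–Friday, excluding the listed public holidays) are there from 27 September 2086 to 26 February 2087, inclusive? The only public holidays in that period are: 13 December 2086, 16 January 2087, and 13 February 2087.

27 September 2086 is a Friday.
From 27 September 2086 to 26 February 2087 is 153 days inclusive.
153 = 7 × 21 + 6, so there are 21 full weeks plus 6 extra days.
Each full week contributes 5 weekdays (Mon–Fri): 21 × 5 = 105.
The 6 extra days are Fri, Sat, Sun, Mon, Tue, Wed — 4 of them qualify.
Total: 105 + 4 = 109.
Holidays: 13 December 2086 (Fri); 16 January 2087 (Thu); 13 February 2087 (Thu).
All 3 holidays fall on weekdays, so subtract 3.
Business days: 109 − 3 = 106.

106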